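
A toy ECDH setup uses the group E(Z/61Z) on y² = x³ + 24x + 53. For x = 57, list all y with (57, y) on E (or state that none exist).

25, 36

x³ + 24x + 53 = 186614 ≡ 15 (mod 61).
Square roots of 15 mod 61: 25 and 36 (since 25² = 625 ≡ 15).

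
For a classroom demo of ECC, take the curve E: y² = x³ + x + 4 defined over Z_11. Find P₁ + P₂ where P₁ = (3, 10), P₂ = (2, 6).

(0, 2)

(3, 10) + (2, 6). λ = (6 - 10)/(2 - 3) ≡ 7/10 mod 11. 10⁻¹ ≡ 10 (mod 11), so λ ≡ 4.
  x = λ² - 3 - 2 = 16 - 5 ≡ 0; y = λ·(3 - 0) - 10 ≡ 2. → (0, 2)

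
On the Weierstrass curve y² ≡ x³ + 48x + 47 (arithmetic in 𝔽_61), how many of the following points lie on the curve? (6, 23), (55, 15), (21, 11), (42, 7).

(6, 23): 23² ≡ 41, rhs ≡ 2 → off.
(55, 15): 15² ≡ 42, rhs ≡ 31 → off.
(21, 11): 11² ≡ 60, rhs ≡ 7 → off.
(42, 7): 7² ≡ 49, rhs ≡ 23 → off.

0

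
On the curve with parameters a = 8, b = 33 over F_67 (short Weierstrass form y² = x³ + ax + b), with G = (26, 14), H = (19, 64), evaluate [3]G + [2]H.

First 3G:
Repeated addition: build up to 3G.
2G: tangent at (26, 14): λ = (3·26² + 8)/(2·14) ≡ 26/28. 28⁻¹ ≡ 12 (mod 67), so λ ≡ 26·12 ≡ 44.
  x = λ² - 26 - 26 = 1936 - 52 ≡ 8; y = λ·(26 - 8) - 14 ≡ 41. → (8, 41)
3G: (8, 41) + (26, 14). λ = (14 - 41)/(26 - 8) ≡ 40/18 mod 67. 18⁻¹ ≡ 41 (mod 67) since 18·41 = 738 ≡ 1, so λ ≡ 32.
  x = λ² - 8 - 26 = 1024 - 34 ≡ 52; y = λ·(8 - 52) - 41 ≡ 25. → (52, 25)
3G = (52, 25).
Next 2H:
Repeated addition: build up to 2H.
2H: tangent at (19, 64): λ = (3·19² + 8)/(2·64) ≡ 19/61. 61⁻¹ ≡ 11 (mod 67), so λ ≡ 19·11 ≡ 8.
  x = λ² - 19 - 19 = 64 - 38 ≡ 26; y = λ·(19 - 26) - 64 ≡ 14. → (26, 14)
2H = (26, 14).
Finally 3G + 2H:
(52, 25) + (26, 14). λ = (14 - 25)/(26 - 52) ≡ 56/41 mod 67. 41⁻¹ ≡ 18 (mod 67) since 41·18 = 738 ≡ 1, so λ ≡ 3.
  x = λ² - 52 - 26 = 9 - 78 ≡ 65; y = λ·(52 - 65) - 25 ≡ 3. → (65, 3)

(65, 3)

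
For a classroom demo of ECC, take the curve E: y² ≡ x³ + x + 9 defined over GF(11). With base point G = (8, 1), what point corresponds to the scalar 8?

O

Repeated addition: build up to 8G.
2G: tangent at (8, 1): λ = (3·8² + 1)/(2·1) ≡ 6/2. 2⁻¹ ≡ 6 (mod 11), so λ ≡ 6·6 ≡ 3.
  x = λ² - 8 - 8 = 9 - 16 ≡ 4; y = λ·(8 - 4) - 1 ≡ 0. → (4, 0)
3G: (4, 0) + (8, 1). λ = (1 - 0)/(8 - 4) ≡ 1/4 mod 11. 4⁻¹ ≡ 3 (mod 11), so λ ≡ 3.
  x = λ² - 4 - 8 = 9 - 12 ≡ 8; y = λ·(4 - 8) - 0 ≡ 10. → (8, 10)
4G: (8, 10) + (8, 1): same x and y₁ ≡ -y₂, so the sum is ∞.
5G: ∞ + (8, 1) = (8, 1) (identity).
6G: tangent at (8, 1): λ = (3·8² + 1)/(2·1) ≡ 6/2. 2⁻¹ ≡ 6 (mod 11), so λ ≡ 6·6 ≡ 3.
  x = λ² - 8 - 8 = 9 - 16 ≡ 4; y = λ·(8 - 4) - 1 ≡ 0. → (4, 0)
7G: (4, 0) + (8, 1). λ = (1 - 0)/(8 - 4) ≡ 1/4 mod 11. 4⁻¹ ≡ 3 (mod 11), so λ ≡ 3.
  x = λ² - 4 - 8 = 9 - 12 ≡ 8; y = λ·(4 - 8) - 0 ≡ 10. → (8, 10)
8G: (8, 10) + (8, 1): same x and y₁ ≡ -y₂, so the sum is ∞.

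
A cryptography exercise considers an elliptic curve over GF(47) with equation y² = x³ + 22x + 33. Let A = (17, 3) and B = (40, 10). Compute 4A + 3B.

First 4A:
Repeated addition: build up to 4A.
2A: tangent at (17, 3): λ = (3·17² + 22)/(2·3) ≡ 43/6. 6⁻¹ ≡ 8 (mod 47), so λ ≡ 43·8 ≡ 15.
  x = λ² - 17 - 17 = 225 - 34 ≡ 3; y = λ·(17 - 3) - 3 ≡ 19. → (3, 19)
3A: (3, 19) + (17, 3). λ = (3 - 19)/(17 - 3) ≡ 31/14 mod 47. 14⁻¹ ≡ 37 (mod 47) since 14·37 = 518 ≡ 1, so λ ≡ 19.
  x = λ² - 3 - 17 = 361 - 20 ≡ 12; y = λ·(3 - 12) - 19 ≡ 45. → (12, 45)
4A: (12, 45) + (17, 3). λ = (3 - 45)/(17 - 12) ≡ 5/5 mod 47. 5⁻¹ ≡ 19 (mod 47), so λ ≡ 1.
  x = λ² - 12 - 17 = 1 - 29 ≡ 19; y = λ·(12 - 19) - 45 ≡ 42. → (19, 42)
4A = (19, 42).
Next 3B:
Repeated addition: build up to 3B.
2B: tangent at (40, 10): λ = (3·40² + 22)/(2·10) ≡ 28/20. 20⁻¹ ≡ 40 (mod 47) since 20·40 = 800 ≡ 1, so λ ≡ 28·40 ≡ 39.
  x = λ² - 40 - 40 = 1521 - 80 ≡ 31; y = λ·(40 - 31) - 10 ≡ 12. → (31, 12)
3B: (31, 12) + (40, 10). λ = (10 - 12)/(40 - 31) ≡ 45/9 mod 47. 9⁻¹ ≡ 21 (mod 47), so λ ≡ 5.
  x = λ² - 31 - 40 = 25 - 71 ≡ 1; y = λ·(31 - 1) - 12 ≡ 44. → (1, 44)
3B = (1, 44).
Finally 4A + 3B:
(19, 42) + (1, 44). λ = (44 - 42)/(1 - 19) ≡ 2/29 mod 47. 29⁻¹ ≡ 13 (mod 47) since 29·13 = 377 ≡ 1, so λ ≡ 26.
  x = λ² - 19 - 1 = 676 - 20 ≡ 45; y = λ·(19 - 45) - 42 ≡ 34. → (45, 34)

(45, 34)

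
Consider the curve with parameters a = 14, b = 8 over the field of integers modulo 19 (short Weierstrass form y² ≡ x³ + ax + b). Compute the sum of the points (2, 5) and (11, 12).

(12, 2)

(2, 5) + (11, 12). λ = (12 - 5)/(11 - 2) ≡ 7/9 mod 19. 9⁻¹ ≡ 17 (mod 19), so λ ≡ 5.
  x = λ² - 2 - 11 = 25 - 13 ≡ 12; y = λ·(2 - 12) - 5 ≡ 2. → (12, 2)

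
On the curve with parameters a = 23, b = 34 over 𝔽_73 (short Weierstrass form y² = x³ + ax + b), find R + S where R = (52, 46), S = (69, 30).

(37, 0)

(52, 46) + (69, 30). λ = (30 - 46)/(69 - 52) ≡ 57/17 mod 73. 17⁻¹ ≡ 43 (mod 73), so λ ≡ 42.
  x = λ² - 52 - 69 = 1764 - 121 ≡ 37; y = λ·(52 - 37) - 46 ≡ 0. → (37, 0)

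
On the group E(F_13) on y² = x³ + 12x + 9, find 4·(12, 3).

Write Q = (12, 3).
Repeated addition: build up to 4Q.
2Q: tangent at (12, 3): λ = (3·12² + 12)/(2·3) ≡ 2/6. 6⁻¹ ≡ 11 (mod 13), so λ ≡ 2·11 ≡ 9.
  x = λ² - 12 - 12 = 81 - 24 ≡ 5; y = λ·(12 - 5) - 3 ≡ 8. → (5, 8)
3Q: (5, 8) + (12, 3). λ = (3 - 8)/(12 - 5) ≡ 8/7 mod 13. 7⁻¹ ≡ 2 (mod 13) since 7·2 = 14 ≡ 1, so λ ≡ 3.
  x = λ² - 5 - 12 = 9 - 17 ≡ 5; y = λ·(5 - 5) - 8 ≡ 5. → (5, 5)
4Q: (5, 5) + (12, 3). λ = (3 - 5)/(12 - 5) ≡ 11/7 mod 13. 7⁻¹ ≡ 2 (mod 13), so λ ≡ 9.
  x = λ² - 5 - 12 = 81 - 17 ≡ 12; y = λ·(5 - 12) - 5 ≡ 10. → (12, 10)

(12, 10)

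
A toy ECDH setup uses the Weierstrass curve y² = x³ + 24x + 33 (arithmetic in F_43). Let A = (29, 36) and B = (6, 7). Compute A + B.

(33, 30)

(29, 36) + (6, 7). λ = (7 - 36)/(6 - 29) ≡ 14/20 mod 43. 20⁻¹ ≡ 28 (mod 43) since 20·28 = 560 ≡ 1, so λ ≡ 5.
  x = λ² - 29 - 6 = 25 - 35 ≡ 33; y = λ·(29 - 33) - 36 ≡ 30. → (33, 30)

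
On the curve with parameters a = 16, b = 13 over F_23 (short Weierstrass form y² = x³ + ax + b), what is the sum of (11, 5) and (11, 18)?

The two points share x = 11 and their y-coordinates satisfy 5 + 18 ≡ 0 (mod 23), so they are inverses. Their sum is O.

O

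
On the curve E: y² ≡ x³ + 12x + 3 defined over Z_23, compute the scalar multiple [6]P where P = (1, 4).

(8, 17)

Double-and-add on 6 = (110)₂. Start with P = (1, 4) for the leading 1-bit.
double: tangent at (1, 4): λ = (3·1² + 12)/(2·4) ≡ 15/8. 8⁻¹ ≡ 3 (mod 23) since 8·3 = 24 ≡ 1, so λ ≡ 15·3 ≡ 22.
  x = λ² - 1 - 1 = 484 - 2 ≡ 22; y = λ·(1 - 22) - 4 ≡ 17. → (22, 17)
add P: (22, 17) + (1, 4). λ = (4 - 17)/(1 - 22) ≡ 10/2 mod 23. 2⁻¹ ≡ 12 (mod 23), so λ ≡ 5.
  x = λ² - 22 - 1 = 25 - 23 ≡ 2; y = λ·(22 - 2) - 17 ≡ 14. → (2, 14)
double: tangent at (2, 14): λ = (3·2² + 12)/(2·14) ≡ 1/5. 5⁻¹ ≡ 14 (mod 23), so λ ≡ 1·14 ≡ 14.
  x = λ² - 2 - 2 = 196 - 4 ≡ 8; y = λ·(2 - 8) - 14 ≡ 17. → (8, 17)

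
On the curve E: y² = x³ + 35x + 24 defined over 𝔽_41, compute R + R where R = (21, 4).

(9, 24)

tangent at (21, 4): λ = (3·21² + 35)/(2·4) ≡ 5/8. 8⁻¹ ≡ 36 (mod 41) since 8·36 = 288 ≡ 1, so λ ≡ 5·36 ≡ 16.
  x = λ² - 21 - 21 = 256 - 42 ≡ 9; y = λ·(21 - 9) - 4 ≡ 24. → (9, 24)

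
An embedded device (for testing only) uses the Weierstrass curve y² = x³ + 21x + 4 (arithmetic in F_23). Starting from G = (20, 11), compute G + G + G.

Repeated addition: build up to 3G.
2G: tangent at (20, 11): λ = (3·20² + 21)/(2·11) ≡ 2/22. 22⁻¹ ≡ 22 (mod 23), so λ ≡ 2·22 ≡ 21.
  x = λ² - 20 - 20 = 441 - 40 ≡ 10; y = λ·(20 - 10) - 11 ≡ 15. → (10, 15)
3G: (10, 15) + (20, 11). λ = (11 - 15)/(20 - 10) ≡ 19/10 mod 23. 10⁻¹ ≡ 7 (mod 23) since 10·7 = 70 ≡ 1, so λ ≡ 18.
  x = λ² - 10 - 20 = 324 - 30 ≡ 18; y = λ·(10 - 18) - 15 ≡ 2. → (18, 2)

(18, 2)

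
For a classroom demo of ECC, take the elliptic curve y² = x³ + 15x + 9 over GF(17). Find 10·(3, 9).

(11, 14)

Write G = (3, 9).
Double-and-add on 10 = (1010)₂. Start with G = (3, 9) for the leading 1-bit.
double: tangent at (3, 9): λ = (3·3² + 15)/(2·9) ≡ 8/1. 1⁻¹ ≡ 1 (mod 17), so λ ≡ 8·1 ≡ 8.
  x = λ² - 3 - 3 = 64 - 6 ≡ 7; y = λ·(3 - 7) - 9 ≡ 10. → (7, 10)
double: tangent at (7, 10): λ = (3·7² + 15)/(2·10) ≡ 9/3. 3⁻¹ ≡ 6 (mod 17), so λ ≡ 9·6 ≡ 3.
  x = λ² - 7 - 7 = 9 - 14 ≡ 12; y = λ·(7 - 12) - 10 ≡ 9. → (12, 9)
add G: (12, 9) + (3, 9). λ = (9 - 9)/(3 - 12) ≡ 0/8 mod 17. 8⁻¹ ≡ 15 (mod 17) since 8·15 = 120 ≡ 1, so λ ≡ 0.
  x = λ² - 12 - 3 = 0 - 15 ≡ 2; y = λ·(12 - 2) - 9 ≡ 8. → (2, 8)
double: tangent at (2, 8): λ = (3·2² + 15)/(2·8) ≡ 10/16. 16⁻¹ ≡ 16 (mod 17), so λ ≡ 10·16 ≡ 7.
  x = λ² - 2 - 2 = 49 - 4 ≡ 11; y = λ·(2 - 11) - 8 ≡ 14. → (11, 14)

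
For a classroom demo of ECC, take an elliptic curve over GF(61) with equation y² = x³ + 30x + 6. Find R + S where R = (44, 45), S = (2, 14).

(44, 45) + (2, 14). λ = (14 - 45)/(2 - 44) ≡ 30/19 mod 61. 19⁻¹ ≡ 45 (mod 61) since 19·45 = 855 ≡ 1, so λ ≡ 8.
  x = λ² - 44 - 2 = 64 - 46 ≡ 18; y = λ·(44 - 18) - 45 ≡ 41. → (18, 41)

(18, 41)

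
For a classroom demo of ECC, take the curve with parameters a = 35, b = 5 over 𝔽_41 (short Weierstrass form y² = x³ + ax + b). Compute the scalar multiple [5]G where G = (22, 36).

Repeated addition: build up to 5G.
2G: tangent at (22, 36): λ = (3·22² + 35)/(2·36) ≡ 11/31. 31⁻¹ ≡ 4 (mod 41) since 31·4 = 124 ≡ 1, so λ ≡ 11·4 ≡ 3.
  x = λ² - 22 - 22 = 9 - 44 ≡ 6; y = λ·(22 - 6) - 36 ≡ 12. → (6, 12)
3G: (6, 12) + (22, 36). λ = (36 - 12)/(22 - 6) ≡ 24/16 mod 41. 16⁻¹ ≡ 18 (mod 41), so λ ≡ 22.
  x = λ² - 6 - 22 = 484 - 28 ≡ 5; y = λ·(6 - 5) - 12 ≡ 10. → (5, 10)
4G: (5, 10) + (22, 36). λ = (36 - 10)/(22 - 5) ≡ 26/17 mod 41. 17⁻¹ ≡ 29 (mod 41), so λ ≡ 16.
  x = λ² - 5 - 22 = 256 - 27 ≡ 24; y = λ·(5 - 24) - 10 ≡ 14. → (24, 14)
5G: (24, 14) + (22, 36). λ = (36 - 14)/(22 - 24) ≡ 22/39 mod 41. 39⁻¹ ≡ 20 (mod 41) since 39·20 = 780 ≡ 1, so λ ≡ 30.
  x = λ² - 24 - 22 = 900 - 46 ≡ 34; y = λ·(24 - 34) - 14 ≡ 14. → (34, 14)

(34, 14)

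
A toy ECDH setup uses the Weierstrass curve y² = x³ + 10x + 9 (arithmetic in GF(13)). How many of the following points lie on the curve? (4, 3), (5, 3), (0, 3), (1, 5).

(4, 3): 3² ≡ 9, rhs ≡ 9 → on.
(5, 3): 3² ≡ 9, rhs ≡ 2 → off.
(0, 3): 3² ≡ 9, rhs ≡ 9 → on.
(1, 5): 5² ≡ 12, rhs ≡ 7 → off.

2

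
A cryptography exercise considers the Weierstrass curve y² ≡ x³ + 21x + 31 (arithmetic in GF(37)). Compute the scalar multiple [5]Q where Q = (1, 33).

Double-and-add on 5 = (101)₂. Start with Q = (1, 33) for the leading 1-bit.
double: tangent at (1, 33): λ = (3·1² + 21)/(2·33) ≡ 24/29. 29⁻¹ ≡ 23 (mod 37), so λ ≡ 24·23 ≡ 34.
  x = λ² - 1 - 1 = 1156 - 2 ≡ 7; y = λ·(1 - 7) - 33 ≡ 22. → (7, 22)
double: tangent at (7, 22): λ = (3·7² + 21)/(2·22) ≡ 20/7. 7⁻¹ ≡ 16 (mod 37) since 7·16 = 112 ≡ 1, so λ ≡ 20·16 ≡ 24.
  x = λ² - 7 - 7 = 576 - 14 ≡ 7; y = λ·(7 - 7) - 22 ≡ 15. → (7, 15)
add Q: (7, 15) + (1, 33). λ = (33 - 15)/(1 - 7) ≡ 18/31 mod 37. 31⁻¹ ≡ 6 (mod 37) since 31·6 = 186 ≡ 1, so λ ≡ 34.
  x = λ² - 7 - 1 = 1156 - 8 ≡ 1; y = λ·(7 - 1) - 15 ≡ 4. → (1, 4)

(1, 4)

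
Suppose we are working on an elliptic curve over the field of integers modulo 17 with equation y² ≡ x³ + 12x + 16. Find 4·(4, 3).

Write Q = (4, 3).
Repeated addition: build up to 4Q.
2Q: tangent at (4, 3): λ = (3·4² + 12)/(2·3) ≡ 9/6. 6⁻¹ ≡ 3 (mod 17) since 6·3 = 18 ≡ 1, so λ ≡ 9·3 ≡ 10.
  x = λ² - 4 - 4 = 100 - 8 ≡ 7; y = λ·(4 - 7) - 3 ≡ 1. → (7, 1)
3Q: (7, 1) + (4, 3). λ = (3 - 1)/(4 - 7) ≡ 2/14 mod 17. 14⁻¹ ≡ 11 (mod 17), so λ ≡ 5.
  x = λ² - 7 - 4 = 25 - 11 ≡ 14; y = λ·(7 - 14) - 1 ≡ 15. → (14, 15)
4Q: (14, 15) + (4, 3). λ = (3 - 15)/(4 - 14) ≡ 5/7 mod 17. 7⁻¹ ≡ 5 (mod 17) since 7·5 = 35 ≡ 1, so λ ≡ 8.
  x = λ² - 14 - 4 = 64 - 18 ≡ 12; y = λ·(14 - 12) - 15 ≡ 1. → (12, 1)

(12, 1)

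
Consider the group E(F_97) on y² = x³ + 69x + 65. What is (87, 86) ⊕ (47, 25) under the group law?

(87, 86) + (47, 25). λ = (25 - 86)/(47 - 87) ≡ 36/57 mod 97. 57⁻¹ ≡ 80 (mod 97) since 57·80 = 4560 ≡ 1, so λ ≡ 67.
  x = λ² - 87 - 47 = 4489 - 134 ≡ 87; y = λ·(87 - 87) - 86 ≡ 11. → (87, 11)

(87, 11)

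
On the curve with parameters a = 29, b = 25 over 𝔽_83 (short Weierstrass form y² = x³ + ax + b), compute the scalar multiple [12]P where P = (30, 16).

(17, 6)

Double-and-add on 12 = (1100)₂. Start with P = (30, 16) for the leading 1-bit.
double: tangent at (30, 16): λ = (3·30² + 29)/(2·16) ≡ 73/32. 32⁻¹ ≡ 13 (mod 83) since 32·13 = 416 ≡ 1, so λ ≡ 73·13 ≡ 36.
  x = λ² - 30 - 30 = 1296 - 60 ≡ 74; y = λ·(30 - 74) - 16 ≡ 60. → (74, 60)
add P: (74, 60) + (30, 16). λ = (16 - 60)/(30 - 74) ≡ 39/39 mod 83. 39⁻¹ ≡ 66 (mod 83) since 39·66 = 2574 ≡ 1, so λ ≡ 1.
  x = λ² - 74 - 30 = 1 - 104 ≡ 63; y = λ·(74 - 63) - 60 ≡ 34. → (63, 34)
double: tangent at (63, 34): λ = (3·63² + 29)/(2·34) ≡ 67/68. 68⁻¹ ≡ 11 (mod 83) since 68·11 = 748 ≡ 1, so λ ≡ 67·11 ≡ 73.
  x = λ² - 63 - 63 = 5329 - 126 ≡ 57; y = λ·(63 - 57) - 34 ≡ 72. → (57, 72)
double: tangent at (57, 72): λ = (3·57² + 29)/(2·72) ≡ 65/61. 61⁻¹ ≡ 49 (mod 83), so λ ≡ 65·49 ≡ 31.
  x = λ² - 57 - 57 = 961 - 114 ≡ 17; y = λ·(57 - 17) - 72 ≡ 6. → (17, 6)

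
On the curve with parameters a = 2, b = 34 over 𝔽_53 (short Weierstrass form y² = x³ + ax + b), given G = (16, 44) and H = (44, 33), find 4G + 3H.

First 4G:
Double-and-add on 4 = (100)₂. Start with G = (16, 44) for the leading 1-bit.
double: tangent at (16, 44): λ = (3·16² + 2)/(2·44) ≡ 28/35. 35⁻¹ ≡ 50 (mod 53) since 35·50 = 1750 ≡ 1, so λ ≡ 28·50 ≡ 22.
  x = λ² - 16 - 16 = 484 - 32 ≡ 28; y = λ·(16 - 28) - 44 ≡ 10. → (28, 10)
double: tangent at (28, 10): λ = (3·28² + 2)/(2·10) ≡ 22/20. 20⁻¹ ≡ 8 (mod 53), so λ ≡ 22·8 ≡ 17.
  x = λ² - 28 - 28 = 289 - 56 ≡ 21; y = λ·(28 - 21) - 10 ≡ 3. → (21, 3)
4G = (21, 3).
Next 3H:
Repeated addition: build up to 3H.
2H: tangent at (44, 33): λ = (3·44² + 2)/(2·33) ≡ 33/13. 13⁻¹ ≡ 49 (mod 53), so λ ≡ 33·49 ≡ 27.
  x = λ² - 44 - 44 = 729 - 88 ≡ 5; y = λ·(44 - 5) - 33 ≡ 13. → (5, 13)
3H: (5, 13) + (44, 33). λ = (33 - 13)/(44 - 5) ≡ 20/39 mod 53. 39⁻¹ ≡ 34 (mod 53), so λ ≡ 44.
  x = λ² - 5 - 44 = 1936 - 49 ≡ 32; y = λ·(5 - 32) - 13 ≡ 18. → (32, 18)
3H = (32, 18).
Finally 4G + 3H:
(21, 3) + (32, 18). λ = (18 - 3)/(32 - 21) ≡ 15/11 mod 53. 11⁻¹ ≡ 29 (mod 53) since 11·29 = 319 ≡ 1, so λ ≡ 11.
  x = λ² - 21 - 32 = 121 - 53 ≡ 15; y = λ·(21 - 15) - 3 ≡ 10. → (15, 10)

(15, 10)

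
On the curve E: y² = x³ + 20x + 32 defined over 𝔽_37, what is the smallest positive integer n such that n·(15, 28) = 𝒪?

2P: tangent at (15, 28): λ = (3·15² + 20)/(2·28) ≡ 29/19. 19⁻¹ ≡ 2 (mod 37) since 19·2 = 38 ≡ 1, so λ ≡ 29·2 ≡ 21.
  x = λ² - 15 - 15 = 441 - 30 ≡ 4; y = λ·(15 - 4) - 28 ≡ 18. → (4, 18)
3P: (4, 18) + (15, 28). λ = (28 - 18)/(15 - 4) ≡ 10/11 mod 37. 11⁻¹ ≡ 27 (mod 37) since 11·27 = 297 ≡ 1, so λ ≡ 11.
  x = λ² - 4 - 15 = 121 - 19 ≡ 28; y = λ·(4 - 28) - 18 ≡ 14. → (28, 14)
4P: (28, 14) + (15, 28). λ = (28 - 14)/(15 - 28) ≡ 14/24 mod 37. 24⁻¹ ≡ 17 (mod 37), so λ ≡ 16.
  x = λ² - 28 - 15 = 256 - 43 ≡ 28; y = λ·(28 - 28) - 14 ≡ 23. → (28, 23)
5P: (28, 23) + (15, 28). λ = (28 - 23)/(15 - 28) ≡ 5/24 mod 37. 24⁻¹ ≡ 17 (mod 37), so λ ≡ 11.
  x = λ² - 28 - 15 = 121 - 43 ≡ 4; y = λ·(28 - 4) - 23 ≡ 19. → (4, 19)
6P: (4, 19) + (15, 28). λ = (28 - 19)/(15 - 4) ≡ 9/11 mod 37. 11⁻¹ ≡ 27 (mod 37), so λ ≡ 21.
  x = λ² - 4 - 15 = 441 - 19 ≡ 15; y = λ·(4 - 15) - 19 ≡ 9. → (15, 9)
7P: (15, 9) + (15, 28): same x and y₁ ≡ -y₂, so the sum is 𝒪.
7P = 𝒪, so the order is 7.

7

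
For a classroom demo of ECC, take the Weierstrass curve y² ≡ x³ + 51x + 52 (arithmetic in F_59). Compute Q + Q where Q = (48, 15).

tangent at (48, 15): λ = (3·48² + 51)/(2·15) ≡ 1/30. 30⁻¹ ≡ 2 (mod 59), so λ ≡ 1·2 ≡ 2.
  x = λ² - 48 - 48 = 4 - 96 ≡ 26; y = λ·(48 - 26) - 15 ≡ 29. → (26, 29)

(26, 29)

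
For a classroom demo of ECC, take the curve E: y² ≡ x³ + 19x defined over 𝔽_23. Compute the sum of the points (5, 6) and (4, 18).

(5, 6) + (4, 18). λ = (18 - 6)/(4 - 5) ≡ 12/22 mod 23. 22⁻¹ ≡ 22 (mod 23), so λ ≡ 11.
  x = λ² - 5 - 4 = 121 - 9 ≡ 20; y = λ·(5 - 20) - 6 ≡ 13. → (20, 13)

(20, 13)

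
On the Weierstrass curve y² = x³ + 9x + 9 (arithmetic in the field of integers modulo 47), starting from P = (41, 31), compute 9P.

(41, 16)

Double-and-add on 9 = (1001)₂. Start with P = (41, 31) for the leading 1-bit.
double: tangent at (41, 31): λ = (3·41² + 9)/(2·31) ≡ 23/15. 15⁻¹ ≡ 22 (mod 47) since 15·22 = 330 ≡ 1, so λ ≡ 23·22 ≡ 36.
  x = λ² - 41 - 41 = 1296 - 82 ≡ 39; y = λ·(41 - 39) - 31 ≡ 41. → (39, 41)
double: tangent at (39, 41): λ = (3·39² + 9)/(2·41) ≡ 13/35. 35⁻¹ ≡ 43 (mod 47) since 35·43 = 1505 ≡ 1, so λ ≡ 13·43 ≡ 42.
  x = λ² - 39 - 39 = 1764 - 78 ≡ 41; y = λ·(39 - 41) - 41 ≡ 16. → (41, 16)
double: tangent at (41, 16): λ = (3·41² + 9)/(2·16) ≡ 23/32. 32⁻¹ ≡ 25 (mod 47), so λ ≡ 23·25 ≡ 11.
  x = λ² - 41 - 41 = 121 - 82 ≡ 39; y = λ·(41 - 39) - 16 ≡ 6. → (39, 6)
add P: (39, 6) + (41, 31). λ = (31 - 6)/(41 - 39) ≡ 25/2 mod 47. 2⁻¹ ≡ 24 (mod 47) since 2·24 = 48 ≡ 1, so λ ≡ 36.
  x = λ² - 39 - 41 = 1296 - 80 ≡ 41; y = λ·(39 - 41) - 6 ≡ 16. → (41, 16)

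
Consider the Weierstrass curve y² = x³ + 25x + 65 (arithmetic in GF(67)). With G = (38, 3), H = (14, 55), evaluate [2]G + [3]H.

First 2G:
Repeated addition: build up to 2G.
2G: tangent at (38, 3): λ = (3·38² + 25)/(2·3) ≡ 2/6. 6⁻¹ ≡ 56 (mod 67) since 6·56 = 336 ≡ 1, so λ ≡ 2·56 ≡ 45.
  x = λ² - 38 - 38 = 2025 - 76 ≡ 6; y = λ·(38 - 6) - 3 ≡ 30. → (6, 30)
2G = (6, 30).
Next 3H:
Repeated addition: build up to 3H.
2H: tangent at (14, 55): λ = (3·14² + 25)/(2·55) ≡ 10/43. 43⁻¹ ≡ 53 (mod 67) since 43·53 = 2279 ≡ 1, so λ ≡ 10·53 ≡ 61.
  x = λ² - 14 - 14 = 3721 - 28 ≡ 8; y = λ·(14 - 8) - 55 ≡ 43. → (8, 43)
3H: (8, 43) + (14, 55). λ = (55 - 43)/(14 - 8) ≡ 12/6 mod 67. 6⁻¹ ≡ 56 (mod 67), so λ ≡ 2.
  x = λ² - 8 - 14 = 4 - 22 ≡ 49; y = λ·(8 - 49) - 43 ≡ 9. → (49, 9)
3H = (49, 9).
Finally 2G + 3H:
(6, 30) + (49, 9). λ = (9 - 30)/(49 - 6) ≡ 46/43 mod 67. 43⁻¹ ≡ 53 (mod 67), so λ ≡ 26.
  x = λ² - 6 - 49 = 676 - 55 ≡ 18; y = λ·(6 - 18) - 30 ≡ 60. → (18, 60)

(18, 60)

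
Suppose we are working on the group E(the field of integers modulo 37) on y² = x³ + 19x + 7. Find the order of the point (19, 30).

2P: tangent at (19, 30): λ = (3·19² + 19)/(2·30) ≡ 29/23. 23⁻¹ ≡ 29 (mod 37) since 23·29 = 667 ≡ 1, so λ ≡ 29·29 ≡ 27.
  x = λ² - 19 - 19 = 729 - 38 ≡ 25; y = λ·(19 - 25) - 30 ≡ 30. → (25, 30)
3P: (25, 30) + (19, 30). λ = (30 - 30)/(19 - 25) ≡ 0/31 mod 37. 31⁻¹ ≡ 6 (mod 37) since 31·6 = 186 ≡ 1, so λ ≡ 0.
  x = λ² - 25 - 19 = 0 - 44 ≡ 30; y = λ·(25 - 30) - 30 ≡ 7. → (30, 7)
4P: (30, 7) + (19, 30). λ = (30 - 7)/(19 - 30) ≡ 23/26 mod 37. 26⁻¹ ≡ 10 (mod 37) since 26·10 = 260 ≡ 1, so λ ≡ 8.
  x = λ² - 30 - 19 = 64 - 49 ≡ 15; y = λ·(30 - 15) - 7 ≡ 2. → (15, 2)
5P: (15, 2) + (19, 30). λ = (30 - 2)/(19 - 15) ≡ 28/4 mod 37. 4⁻¹ ≡ 28 (mod 37), so λ ≡ 7.
  x = λ² - 15 - 19 = 49 - 34 ≡ 15; y = λ·(15 - 15) - 2 ≡ 35. → (15, 35)
6P: (15, 35) + (19, 30). λ = (30 - 35)/(19 - 15) ≡ 32/4 mod 37. 4⁻¹ ≡ 28 (mod 37), so λ ≡ 8.
  x = λ² - 15 - 19 = 64 - 34 ≡ 30; y = λ·(15 - 30) - 35 ≡ 30. → (30, 30)
7P: (30, 30) + (19, 30). λ = (30 - 30)/(19 - 30) ≡ 0/26 mod 37. 26⁻¹ ≡ 10 (mod 37) since 26·10 = 260 ≡ 1, so λ ≡ 0.
  x = λ² - 30 - 19 = 0 - 49 ≡ 25; y = λ·(30 - 25) - 30 ≡ 7. → (25, 7)
8P: (25, 7) + (19, 30). λ = (30 - 7)/(19 - 25) ≡ 23/31 mod 37. 31⁻¹ ≡ 6 (mod 37), so λ ≡ 27.
  x = λ² - 25 - 19 = 729 - 44 ≡ 19; y = λ·(25 - 19) - 7 ≡ 7. → (19, 7)
9P: (19, 7) + (19, 30): same x and y₁ ≡ -y₂, so the sum is 𝒪.
9P = 𝒪, so the order is 9.

9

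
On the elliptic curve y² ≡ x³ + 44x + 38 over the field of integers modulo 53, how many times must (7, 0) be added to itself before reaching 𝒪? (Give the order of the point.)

2P: (7, 0) + (7, 0): same x and y₁ ≡ -y₂, so the sum is 𝒪.
2P = 𝒪, so the order is 2.

2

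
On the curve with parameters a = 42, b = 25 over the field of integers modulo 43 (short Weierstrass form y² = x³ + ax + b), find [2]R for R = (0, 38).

(40, 1)

tangent at (0, 38): λ = (3·0² + 42)/(2·38) ≡ 42/33. 33⁻¹ ≡ 30 (mod 43), so λ ≡ 42·30 ≡ 13.
  x = λ² - 0 - 0 = 169 - 0 ≡ 40; y = λ·(0 - 40) - 38 ≡ 1. → (40, 1)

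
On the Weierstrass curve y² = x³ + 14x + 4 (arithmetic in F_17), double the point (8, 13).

(0, 2)

tangent at (8, 13): λ = (3·8² + 14)/(2·13) ≡ 2/9. 9⁻¹ ≡ 2 (mod 17) since 9·2 = 18 ≡ 1, so λ ≡ 2·2 ≡ 4.
  x = λ² - 8 - 8 = 16 - 16 ≡ 0; y = λ·(8 - 0) - 13 ≡ 2. → (0, 2)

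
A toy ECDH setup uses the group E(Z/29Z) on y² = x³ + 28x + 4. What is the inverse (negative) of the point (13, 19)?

-(13, 19) = (13, -19 mod 29) = (13, 10).

(13, 10)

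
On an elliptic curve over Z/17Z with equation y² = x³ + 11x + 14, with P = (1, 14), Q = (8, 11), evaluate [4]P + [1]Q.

First 4P:
Double-and-add on 4 = (100)₂. Start with P = (1, 14) for the leading 1-bit.
double: tangent at (1, 14): λ = (3·1² + 11)/(2·14) ≡ 14/11. 11⁻¹ ≡ 14 (mod 17) since 11·14 = 154 ≡ 1, so λ ≡ 14·14 ≡ 9.
  x = λ² - 1 - 1 = 81 - 2 ≡ 11; y = λ·(1 - 11) - 14 ≡ 15. → (11, 15)
double: tangent at (11, 15): λ = (3·11² + 11)/(2·15) ≡ 0/13. 13⁻¹ ≡ 4 (mod 17), so λ ≡ 0·4 ≡ 0.
  x = λ² - 11 - 11 = 0 - 22 ≡ 12; y = λ·(11 - 12) - 15 ≡ 2. → (12, 2)
4P = (12, 2).
Finally 4P + Q:
(12, 2) + (8, 11). λ = (11 - 2)/(8 - 12) ≡ 9/13 mod 17. 13⁻¹ ≡ 4 (mod 17) since 13·4 = 52 ≡ 1, so λ ≡ 2.
  x = λ² - 12 - 8 = 4 - 20 ≡ 1; y = λ·(12 - 1) - 2 ≡ 3. → (1, 3)

(1, 3)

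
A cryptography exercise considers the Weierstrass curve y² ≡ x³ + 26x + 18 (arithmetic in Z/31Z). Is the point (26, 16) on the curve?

no

y² = 16² ≡ 8; x³ + 26x + 18 = 18270 ≡ 11 (mod 31). 8 ≠ 11.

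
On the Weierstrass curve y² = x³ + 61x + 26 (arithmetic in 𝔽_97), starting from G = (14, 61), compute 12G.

(12, 62)

Double-and-add on 12 = (1100)₂. Start with G = (14, 61) for the leading 1-bit.
double: tangent at (14, 61): λ = (3·14² + 61)/(2·61) ≡ 67/25. 25⁻¹ ≡ 66 (mod 97) since 25·66 = 1650 ≡ 1, so λ ≡ 67·66 ≡ 57.
  x = λ² - 14 - 14 = 3249 - 28 ≡ 20; y = λ·(14 - 20) - 61 ≡ 82. → (20, 82)
add G: (20, 82) + (14, 61). λ = (61 - 82)/(14 - 20) ≡ 76/91 mod 97. 91⁻¹ ≡ 16 (mod 97), so λ ≡ 52.
  x = λ² - 20 - 14 = 2704 - 34 ≡ 51; y = λ·(20 - 51) - 82 ≡ 52. → (51, 52)
double: tangent at (51, 52): λ = (3·51² + 61)/(2·52) ≡ 7/7. 7⁻¹ ≡ 14 (mod 97) since 7·14 = 98 ≡ 1, so λ ≡ 7·14 ≡ 1.
  x = λ² - 51 - 51 = 1 - 102 ≡ 93; y = λ·(51 - 93) - 52 ≡ 3. → (93, 3)
double: tangent at (93, 3): λ = (3·93² + 61)/(2·3) ≡ 12/6. 6⁻¹ ≡ 81 (mod 97) since 6·81 = 486 ≡ 1, so λ ≡ 12·81 ≡ 2.
  x = λ² - 93 - 93 = 4 - 186 ≡ 12; y = λ·(93 - 12) - 3 ≡ 62. → (12, 62)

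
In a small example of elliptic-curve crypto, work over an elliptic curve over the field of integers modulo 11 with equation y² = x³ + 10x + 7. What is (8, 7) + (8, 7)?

tangent at (8, 7): λ = (3·8² + 10)/(2·7) ≡ 4/3. 3⁻¹ ≡ 4 (mod 11), so λ ≡ 4·4 ≡ 5.
  x = λ² - 8 - 8 = 25 - 16 ≡ 9; y = λ·(8 - 9) - 7 ≡ 10. → (9, 10)

(9, 10)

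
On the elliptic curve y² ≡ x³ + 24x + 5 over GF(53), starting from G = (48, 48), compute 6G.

Repeated addition: build up to 6G.
2G: tangent at (48, 48): λ = (3·48² + 24)/(2·48) ≡ 46/43. 43⁻¹ ≡ 37 (mod 53), so λ ≡ 46·37 ≡ 6.
  x = λ² - 48 - 48 = 36 - 96 ≡ 46; y = λ·(48 - 46) - 48 ≡ 17. → (46, 17)
3G: (46, 17) + (48, 48). λ = (48 - 17)/(48 - 46) ≡ 31/2 mod 53. 2⁻¹ ≡ 27 (mod 53), so λ ≡ 42.
  x = λ² - 46 - 48 = 1764 - 94 ≡ 27; y = λ·(46 - 27) - 17 ≡ 39. → (27, 39)
4G: (27, 39) + (48, 48). λ = (48 - 39)/(48 - 27) ≡ 9/21 mod 53. 21⁻¹ ≡ 48 (mod 53), so λ ≡ 8.
  x = λ² - 27 - 48 = 64 - 75 ≡ 42; y = λ·(27 - 42) - 39 ≡ 0. → (42, 0)
5G: (42, 0) + (48, 48). λ = (48 - 0)/(48 - 42) ≡ 48/6 mod 53. 6⁻¹ ≡ 9 (mod 53), so λ ≡ 8.
  x = λ² - 42 - 48 = 64 - 90 ≡ 27; y = λ·(42 - 27) - 0 ≡ 14. → (27, 14)
6G: (27, 14) + (48, 48). λ = (48 - 14)/(48 - 27) ≡ 34/21 mod 53. 21⁻¹ ≡ 48 (mod 53), so λ ≡ 42.
  x = λ² - 27 - 48 = 1764 - 75 ≡ 46; y = λ·(27 - 46) - 14 ≡ 36. → (46, 36)

(46, 36)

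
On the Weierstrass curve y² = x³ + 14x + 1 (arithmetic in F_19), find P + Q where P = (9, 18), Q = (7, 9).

(9, 18) + (7, 9). λ = (9 - 18)/(7 - 9) ≡ 10/17 mod 19. 17⁻¹ ≡ 9 (mod 19), so λ ≡ 14.
  x = λ² - 9 - 7 = 196 - 16 ≡ 9; y = λ·(9 - 9) - 18 ≡ 1. → (9, 1)

(9, 1)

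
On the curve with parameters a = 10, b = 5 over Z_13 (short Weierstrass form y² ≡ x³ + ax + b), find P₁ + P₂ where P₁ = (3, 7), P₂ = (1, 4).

(3, 7) + (1, 4). λ = (4 - 7)/(1 - 3) ≡ 10/11 mod 13. 11⁻¹ ≡ 6 (mod 13), so λ ≡ 8.
  x = λ² - 3 - 1 = 64 - 4 ≡ 8; y = λ·(3 - 8) - 7 ≡ 5. → (8, 5)

(8, 5)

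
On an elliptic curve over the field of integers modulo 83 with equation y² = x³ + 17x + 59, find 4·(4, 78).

(81, 73)

Write P = (4, 78).
Repeated addition: build up to 4P.
2P: tangent at (4, 78): λ = (3·4² + 17)/(2·78) ≡ 65/73. 73⁻¹ ≡ 58 (mod 83) since 73·58 = 4234 ≡ 1, so λ ≡ 65·58 ≡ 35.
  x = λ² - 4 - 4 = 1225 - 8 ≡ 55; y = λ·(4 - 55) - 78 ≡ 46. → (55, 46)
3P: (55, 46) + (4, 78). λ = (78 - 46)/(4 - 55) ≡ 32/32 mod 83. 32⁻¹ ≡ 13 (mod 83), so λ ≡ 1.
  x = λ² - 55 - 4 = 1 - 59 ≡ 25; y = λ·(55 - 25) - 46 ≡ 67. → (25, 67)
4P: (25, 67) + (4, 78). λ = (78 - 67)/(4 - 25) ≡ 11/62 mod 83. 62⁻¹ ≡ 79 (mod 83) since 62·79 = 4898 ≡ 1, so λ ≡ 39.
  x = λ² - 25 - 4 = 1521 - 29 ≡ 81; y = λ·(25 - 81) - 67 ≡ 73. → (81, 73)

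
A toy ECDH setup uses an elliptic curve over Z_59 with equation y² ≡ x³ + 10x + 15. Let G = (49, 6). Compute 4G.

Repeated addition: build up to 4G.
2G: tangent at (49, 6): λ = (3·49² + 10)/(2·6) ≡ 15/12. 12⁻¹ ≡ 5 (mod 59), so λ ≡ 15·5 ≡ 16.
  x = λ² - 49 - 49 = 256 - 98 ≡ 40; y = λ·(49 - 40) - 6 ≡ 20. → (40, 20)
3G: (40, 20) + (49, 6). λ = (6 - 20)/(49 - 40) ≡ 45/9 mod 59. 9⁻¹ ≡ 46 (mod 59), so λ ≡ 5.
  x = λ² - 40 - 49 = 25 - 89 ≡ 54; y = λ·(40 - 54) - 20 ≡ 28. → (54, 28)
4G: (54, 28) + (49, 6). λ = (6 - 28)/(49 - 54) ≡ 37/54 mod 59. 54⁻¹ ≡ 47 (mod 59), so λ ≡ 28.
  x = λ² - 54 - 49 = 784 - 103 ≡ 32; y = λ·(54 - 32) - 28 ≡ 57. → (32, 57)

(32, 57)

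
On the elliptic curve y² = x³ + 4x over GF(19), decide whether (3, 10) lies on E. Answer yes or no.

no

y² = 10² ≡ 5; x³ + 4x + 0 = 39 ≡ 1 (mod 19). 5 ≠ 1.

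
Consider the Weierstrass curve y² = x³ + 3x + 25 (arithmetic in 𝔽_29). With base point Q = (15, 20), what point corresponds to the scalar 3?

Repeated addition: build up to 3Q.
2Q: tangent at (15, 20): λ = (3·15² + 3)/(2·20) ≡ 11/11. 11⁻¹ ≡ 8 (mod 29), so λ ≡ 11·8 ≡ 1.
  x = λ² - 15 - 15 = 1 - 30 ≡ 0; y = λ·(15 - 0) - 20 ≡ 24. → (0, 24)
3Q: (0, 24) + (15, 20). λ = (20 - 24)/(15 - 0) ≡ 25/15 mod 29. 15⁻¹ ≡ 2 (mod 29), so λ ≡ 21.
  x = λ² - 0 - 15 = 441 - 15 ≡ 20; y = λ·(0 - 20) - 24 ≡ 20. → (20, 20)

(20, 20)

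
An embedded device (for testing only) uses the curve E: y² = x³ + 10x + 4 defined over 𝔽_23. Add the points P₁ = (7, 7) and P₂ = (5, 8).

(17, 21)

(7, 7) + (5, 8). λ = (8 - 7)/(5 - 7) ≡ 1/21 mod 23. 21⁻¹ ≡ 11 (mod 23) since 21·11 = 231 ≡ 1, so λ ≡ 11.
  x = λ² - 7 - 5 = 121 - 12 ≡ 17; y = λ·(7 - 17) - 7 ≡ 21. → (17, 21)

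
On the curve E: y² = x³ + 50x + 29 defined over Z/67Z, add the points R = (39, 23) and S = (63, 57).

(14, 18)

(39, 23) + (63, 57). λ = (57 - 23)/(63 - 39) ≡ 34/24 mod 67. 24⁻¹ ≡ 14 (mod 67), so λ ≡ 7.
  x = λ² - 39 - 63 = 49 - 102 ≡ 14; y = λ·(39 - 14) - 23 ≡ 18. → (14, 18)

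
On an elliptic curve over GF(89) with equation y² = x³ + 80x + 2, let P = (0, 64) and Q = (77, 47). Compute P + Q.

(0, 64) + (77, 47). λ = (47 - 64)/(77 - 0) ≡ 72/77 mod 89. 77⁻¹ ≡ 37 (mod 89), so λ ≡ 83.
  x = λ² - 0 - 77 = 6889 - 77 ≡ 48; y = λ·(0 - 48) - 64 ≡ 46. → (48, 46)

(48, 46)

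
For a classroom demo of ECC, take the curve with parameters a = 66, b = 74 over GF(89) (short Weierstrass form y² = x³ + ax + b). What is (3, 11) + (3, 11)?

tangent at (3, 11): λ = (3·3² + 66)/(2·11) ≡ 4/22. 22⁻¹ ≡ 85 (mod 89), so λ ≡ 4·85 ≡ 73.
  x = λ² - 3 - 3 = 5329 - 6 ≡ 72; y = λ·(3 - 72) - 11 ≡ 25. → (72, 25)

(72, 25)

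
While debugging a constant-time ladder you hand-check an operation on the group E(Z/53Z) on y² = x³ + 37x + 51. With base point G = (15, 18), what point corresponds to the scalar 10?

(52, 15)

Repeated addition: build up to 10G.
2G: tangent at (15, 18): λ = (3·15² + 37)/(2·18) ≡ 23/36. 36⁻¹ ≡ 28 (mod 53), so λ ≡ 23·28 ≡ 8.
  x = λ² - 15 - 15 = 64 - 30 ≡ 34; y = λ·(15 - 34) - 18 ≡ 42. → (34, 42)
3G: (34, 42) + (15, 18). λ = (18 - 42)/(15 - 34) ≡ 29/34 mod 53. 34⁻¹ ≡ 39 (mod 53), so λ ≡ 18.
  x = λ² - 34 - 15 = 324 - 49 ≡ 10; y = λ·(34 - 10) - 42 ≡ 19. → (10, 19)
4G: (10, 19) + (15, 18). λ = (18 - 19)/(15 - 10) ≡ 52/5 mod 53. 5⁻¹ ≡ 32 (mod 53), so λ ≡ 21.
  x = λ² - 10 - 15 = 441 - 25 ≡ 45; y = λ·(10 - 45) - 19 ≡ 41. → (45, 41)
5G: (45, 41) + (15, 18). λ = (18 - 41)/(15 - 45) ≡ 30/23 mod 53. 23⁻¹ ≡ 30 (mod 53), so λ ≡ 52.
  x = λ² - 45 - 15 = 2704 - 60 ≡ 47; y = λ·(45 - 47) - 41 ≡ 14. → (47, 14)
6G: (47, 14) + (15, 18). λ = (18 - 14)/(15 - 47) ≡ 4/21 mod 53. 21⁻¹ ≡ 48 (mod 53), so λ ≡ 33.
  x = λ² - 47 - 15 = 1089 - 62 ≡ 20; y = λ·(47 - 20) - 14 ≡ 29. → (20, 29)
7G: (20, 29) + (15, 18). λ = (18 - 29)/(15 - 20) ≡ 42/48 mod 53. 48⁻¹ ≡ 21 (mod 53) since 48·21 = 1008 ≡ 1, so λ ≡ 34.
  x = λ² - 20 - 15 = 1156 - 35 ≡ 8; y = λ·(20 - 8) - 29 ≡ 8. → (8, 8)
8G: (8, 8) + (15, 18). λ = (18 - 8)/(15 - 8) ≡ 10/7 mod 53. 7⁻¹ ≡ 38 (mod 53), so λ ≡ 9.
  x = λ² - 8 - 15 = 81 - 23 ≡ 5; y = λ·(8 - 5) - 8 ≡ 19. → (5, 19)
9G: (5, 19) + (15, 18). λ = (18 - 19)/(15 - 5) ≡ 52/10 mod 53. 10⁻¹ ≡ 16 (mod 53) since 10·16 = 160 ≡ 1, so λ ≡ 37.
  x = λ² - 5 - 15 = 1369 - 20 ≡ 24; y = λ·(5 - 24) - 19 ≡ 20. → (24, 20)
10G: (24, 20) + (15, 18). λ = (18 - 20)/(15 - 24) ≡ 51/44 mod 53. 44⁻¹ ≡ 47 (mod 53) since 44·47 = 2068 ≡ 1, so λ ≡ 12.
  x = λ² - 24 - 15 = 144 - 39 ≡ 52; y = λ·(24 - 52) - 20 ≡ 15. → (52, 15)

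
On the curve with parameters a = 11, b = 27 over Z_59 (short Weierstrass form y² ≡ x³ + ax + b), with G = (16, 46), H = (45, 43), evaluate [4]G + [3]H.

First 4G:
Repeated addition: build up to 4G.
2G: tangent at (16, 46): λ = (3·16² + 11)/(2·46) ≡ 12/33. 33⁻¹ ≡ 34 (mod 59) since 33·34 = 1122 ≡ 1, so λ ≡ 12·34 ≡ 54.
  x = λ² - 16 - 16 = 2916 - 32 ≡ 52; y = λ·(16 - 52) - 46 ≡ 16. → (52, 16)
3G: (52, 16) + (16, 46). λ = (46 - 16)/(16 - 52) ≡ 30/23 mod 59. 23⁻¹ ≡ 18 (mod 59), so λ ≡ 9.
  x = λ² - 52 - 16 = 81 - 68 ≡ 13; y = λ·(52 - 13) - 16 ≡ 40. → (13, 40)
4G: (13, 40) + (16, 46). λ = (46 - 40)/(16 - 13) ≡ 6/3 mod 59. 3⁻¹ ≡ 20 (mod 59) since 3·20 = 60 ≡ 1, so λ ≡ 2.
  x = λ² - 13 - 16 = 4 - 29 ≡ 34; y = λ·(13 - 34) - 40 ≡ 36. → (34, 36)
4G = (34, 36).
Next 3H:
Repeated addition: build up to 3H.
2H: tangent at (45, 43): λ = (3·45² + 11)/(2·43) ≡ 9/27. 27⁻¹ ≡ 35 (mod 59), so λ ≡ 9·35 ≡ 20.
  x = λ² - 45 - 45 = 400 - 90 ≡ 15; y = λ·(45 - 15) - 43 ≡ 26. → (15, 26)
3H: (15, 26) + (45, 43). λ = (43 - 26)/(45 - 15) ≡ 17/30 mod 59. 30⁻¹ ≡ 2 (mod 59), so λ ≡ 34.
  x = λ² - 15 - 45 = 1156 - 60 ≡ 34; y = λ·(15 - 34) - 26 ≡ 36. → (34, 36)
3H = (34, 36).
Finally 4G + 3H:
tangent at (34, 36): λ = (3·34² + 11)/(2·36) ≡ 57/13. 13⁻¹ ≡ 50 (mod 59), so λ ≡ 57·50 ≡ 18.
  x = λ² - 34 - 34 = 324 - 68 ≡ 20; y = λ·(34 - 20) - 36 ≡ 39. → (20, 39)

(20, 39)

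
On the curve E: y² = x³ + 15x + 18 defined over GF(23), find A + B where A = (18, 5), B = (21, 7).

(10, 8)

(18, 5) + (21, 7). λ = (7 - 5)/(21 - 18) ≡ 2/3 mod 23. 3⁻¹ ≡ 8 (mod 23), so λ ≡ 16.
  x = λ² - 18 - 21 = 256 - 39 ≡ 10; y = λ·(18 - 10) - 5 ≡ 8. → (10, 8)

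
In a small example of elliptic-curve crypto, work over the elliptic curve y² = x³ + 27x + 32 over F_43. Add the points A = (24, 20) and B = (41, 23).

(24, 20) + (41, 23). λ = (23 - 20)/(41 - 24) ≡ 3/17 mod 43. 17⁻¹ ≡ 38 (mod 43), so λ ≡ 28.
  x = λ² - 24 - 41 = 784 - 65 ≡ 31; y = λ·(24 - 31) - 20 ≡ 42. → (31, 42)

(31, 42)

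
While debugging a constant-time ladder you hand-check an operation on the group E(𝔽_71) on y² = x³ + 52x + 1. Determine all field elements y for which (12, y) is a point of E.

x³ + 52x + 1 = 2353 ≡ 10 (mod 71).
Square roots of 10 mod 71: 9 and 62 (since 9² = 81 ≡ 10).

9, 62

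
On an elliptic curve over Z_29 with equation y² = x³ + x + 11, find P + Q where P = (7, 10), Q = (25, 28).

(27, 28)

(7, 10) + (25, 28). λ = (28 - 10)/(25 - 7) ≡ 18/18 mod 29. 18⁻¹ ≡ 21 (mod 29), so λ ≡ 1.
  x = λ² - 7 - 25 = 1 - 32 ≡ 27; y = λ·(7 - 27) - 10 ≡ 28. → (27, 28)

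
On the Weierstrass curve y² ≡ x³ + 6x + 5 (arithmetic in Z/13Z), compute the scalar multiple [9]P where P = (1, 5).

(1, 5)

Double-and-add on 9 = (1001)₂. Start with P = (1, 5) for the leading 1-bit.
double: tangent at (1, 5): λ = (3·1² + 6)/(2·5) ≡ 9/10. 10⁻¹ ≡ 4 (mod 13) since 10·4 = 40 ≡ 1, so λ ≡ 9·4 ≡ 10.
  x = λ² - 1 - 1 = 100 - 2 ≡ 7; y = λ·(1 - 7) - 5 ≡ 0. → (7, 0)
double: (7, 0) + (7, 0): same x and y₁ ≡ -y₂, so the sum is the point at infinity.
double: the point at infinity + the point at infinity = the point at infinity (identity).
add P: the point at infinity + (1, 5) = (1, 5) (identity).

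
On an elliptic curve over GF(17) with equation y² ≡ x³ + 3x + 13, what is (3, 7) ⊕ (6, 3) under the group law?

(3, 7) + (6, 3). λ = (3 - 7)/(6 - 3) ≡ 13/3 mod 17. 3⁻¹ ≡ 6 (mod 17), so λ ≡ 10.
  x = λ² - 3 - 6 = 100 - 9 ≡ 6; y = λ·(3 - 6) - 7 ≡ 14. → (6, 14)

(6, 14)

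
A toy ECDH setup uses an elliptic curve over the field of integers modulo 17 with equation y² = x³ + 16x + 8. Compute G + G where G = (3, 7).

tangent at (3, 7): λ = (3·3² + 16)/(2·7) ≡ 9/14. 14⁻¹ ≡ 11 (mod 17), so λ ≡ 9·11 ≡ 14.
  x = λ² - 3 - 3 = 196 - 6 ≡ 3; y = λ·(3 - 3) - 7 ≡ 10. → (3, 10)

(3, 10)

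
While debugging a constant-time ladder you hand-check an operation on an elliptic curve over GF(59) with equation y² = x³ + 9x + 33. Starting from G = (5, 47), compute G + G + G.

Repeated addition: build up to 3G.
2G: tangent at (5, 47): λ = (3·5² + 9)/(2·47) ≡ 25/35. 35⁻¹ ≡ 27 (mod 59) since 35·27 = 945 ≡ 1, so λ ≡ 25·27 ≡ 26.
  x = λ² - 5 - 5 = 676 - 10 ≡ 17; y = λ·(5 - 17) - 47 ≡ 54. → (17, 54)
3G: (17, 54) + (5, 47). λ = (47 - 54)/(5 - 17) ≡ 52/47 mod 59. 47⁻¹ ≡ 54 (mod 59), so λ ≡ 35.
  x = λ² - 17 - 5 = 1225 - 22 ≡ 23; y = λ·(17 - 23) - 54 ≡ 31. → (23, 31)

(23, 31)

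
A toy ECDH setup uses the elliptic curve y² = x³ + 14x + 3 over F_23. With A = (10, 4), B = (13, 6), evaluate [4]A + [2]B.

First 4A:
Repeated addition: build up to 4A.
2A: tangent at (10, 4): λ = (3·10² + 14)/(2·4) ≡ 15/8. 8⁻¹ ≡ 3 (mod 23), so λ ≡ 15·3 ≡ 22.
  x = λ² - 10 - 10 = 484 - 20 ≡ 4; y = λ·(10 - 4) - 4 ≡ 13. → (4, 13)
3A: (4, 13) + (10, 4). λ = (4 - 13)/(10 - 4) ≡ 14/6 mod 23. 6⁻¹ ≡ 4 (mod 23), so λ ≡ 10.
  x = λ² - 4 - 10 = 100 - 14 ≡ 17; y = λ·(4 - 17) - 13 ≡ 18. → (17, 18)
4A: (17, 18) + (10, 4). λ = (4 - 18)/(10 - 17) ≡ 9/16 mod 23. 16⁻¹ ≡ 13 (mod 23), so λ ≡ 2.
  x = λ² - 17 - 10 = 4 - 27 ≡ 0; y = λ·(17 - 0) - 18 ≡ 16. → (0, 16)
4A = (0, 16).
Next 2B:
Repeated addition: build up to 2B.
2B: tangent at (13, 6): λ = (3·13² + 14)/(2·6) ≡ 15/12. 12⁻¹ ≡ 2 (mod 23), so λ ≡ 15·2 ≡ 7.
  x = λ² - 13 - 13 = 49 - 26 ≡ 0; y = λ·(13 - 0) - 6 ≡ 16. → (0, 16)
2B = (0, 16).
Finally 4A + 2B:
tangent at (0, 16): λ = (3·0² + 14)/(2·16) ≡ 14/9. 9⁻¹ ≡ 18 (mod 23) since 9·18 = 162 ≡ 1, so λ ≡ 14·18 ≡ 22.
  x = λ² - 0 - 0 = 484 - 0 ≡ 1; y = λ·(0 - 1) - 16 ≡ 8. → (1, 8)

(1, 8)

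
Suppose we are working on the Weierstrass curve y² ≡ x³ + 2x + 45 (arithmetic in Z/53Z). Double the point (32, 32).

tangent at (32, 32): λ = (3·32² + 2)/(2·32) ≡ 0/11. 11⁻¹ ≡ 29 (mod 53), so λ ≡ 0·29 ≡ 0.
  x = λ² - 32 - 32 = 0 - 64 ≡ 42; y = λ·(32 - 42) - 32 ≡ 21. → (42, 21)

(42, 21)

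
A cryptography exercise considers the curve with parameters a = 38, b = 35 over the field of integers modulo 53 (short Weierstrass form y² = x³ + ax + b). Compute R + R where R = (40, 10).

tangent at (40, 10): λ = (3·40² + 38)/(2·10) ≡ 15/20. 20⁻¹ ≡ 8 (mod 53), so λ ≡ 15·8 ≡ 14.
  x = λ² - 40 - 40 = 196 - 80 ≡ 10; y = λ·(40 - 10) - 10 ≡ 39. → (10, 39)

(10, 39)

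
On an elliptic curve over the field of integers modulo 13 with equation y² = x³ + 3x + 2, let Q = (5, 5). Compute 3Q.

Repeated addition: build up to 3Q.
2Q: tangent at (5, 5): λ = (3·5² + 3)/(2·5) ≡ 0/10. 10⁻¹ ≡ 4 (mod 13) since 10·4 = 40 ≡ 1, so λ ≡ 0·4 ≡ 0.
  x = λ² - 5 - 5 = 0 - 10 ≡ 3; y = λ·(5 - 3) - 5 ≡ 8. → (3, 8)
3Q: (3, 8) + (5, 5). λ = (5 - 8)/(5 - 3) ≡ 10/2 mod 13. 2⁻¹ ≡ 7 (mod 13), so λ ≡ 5.
  x = λ² - 3 - 5 = 25 - 8 ≡ 4; y = λ·(3 - 4) - 8 ≡ 0. → (4, 0)

(4, 0)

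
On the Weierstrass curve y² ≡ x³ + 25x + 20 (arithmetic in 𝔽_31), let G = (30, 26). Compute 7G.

Repeated addition: build up to 7G.
2G: tangent at (30, 26): λ = (3·30² + 25)/(2·26) ≡ 28/21. 21⁻¹ ≡ 3 (mod 31), so λ ≡ 28·3 ≡ 22.
  x = λ² - 30 - 30 = 484 - 60 ≡ 21; y = λ·(30 - 21) - 26 ≡ 17. → (21, 17)
3G: (21, 17) + (30, 26). λ = (26 - 17)/(30 - 21) ≡ 9/9 mod 31. 9⁻¹ ≡ 7 (mod 31), so λ ≡ 1.
  x = λ² - 21 - 30 = 1 - 51 ≡ 12; y = λ·(21 - 12) - 17 ≡ 23. → (12, 23)
4G: (12, 23) + (30, 26). λ = (26 - 23)/(30 - 12) ≡ 3/18 mod 31. 18⁻¹ ≡ 19 (mod 31) since 18·19 = 342 ≡ 1, so λ ≡ 26.
  x = λ² - 12 - 30 = 676 - 42 ≡ 14; y = λ·(12 - 14) - 23 ≡ 18. → (14, 18)
5G: (14, 18) + (30, 26). λ = (26 - 18)/(30 - 14) ≡ 8/16 mod 31. 16⁻¹ ≡ 2 (mod 31) since 16·2 = 32 ≡ 1, so λ ≡ 16.
  x = λ² - 14 - 30 = 256 - 44 ≡ 26; y = λ·(14 - 26) - 18 ≡ 7. → (26, 7)
6G: (26, 7) + (30, 26). λ = (26 - 7)/(30 - 26) ≡ 19/4 mod 31. 4⁻¹ ≡ 8 (mod 31), so λ ≡ 28.
  x = λ² - 26 - 30 = 784 - 56 ≡ 15; y = λ·(26 - 15) - 7 ≡ 22. → (15, 22)
7G: (15, 22) + (30, 26). λ = (26 - 22)/(30 - 15) ≡ 4/15 mod 31. 15⁻¹ ≡ 29 (mod 31), so λ ≡ 23.
  x = λ² - 15 - 30 = 529 - 45 ≡ 19; y = λ·(15 - 19) - 22 ≡ 10. → (19, 10)

(19, 10)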